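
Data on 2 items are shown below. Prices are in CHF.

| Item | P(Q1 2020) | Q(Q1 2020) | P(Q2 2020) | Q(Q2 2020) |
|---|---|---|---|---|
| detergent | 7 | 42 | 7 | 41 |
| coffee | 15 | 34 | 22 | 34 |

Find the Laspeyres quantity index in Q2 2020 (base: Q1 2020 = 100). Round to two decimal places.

99.13

Laspeyres quantity index uses base-period prices as weights.
ΣP(Q1 2020)·Q(Q2 2020) = 7×41 + 15×34 = 287 + 510 = 797
ΣP(Q1 2020)·Q(Q1 2020) = 7×42 + 15×34 = 294 + 510 = 804
Index = 797 / 804 × 100 = 99.1294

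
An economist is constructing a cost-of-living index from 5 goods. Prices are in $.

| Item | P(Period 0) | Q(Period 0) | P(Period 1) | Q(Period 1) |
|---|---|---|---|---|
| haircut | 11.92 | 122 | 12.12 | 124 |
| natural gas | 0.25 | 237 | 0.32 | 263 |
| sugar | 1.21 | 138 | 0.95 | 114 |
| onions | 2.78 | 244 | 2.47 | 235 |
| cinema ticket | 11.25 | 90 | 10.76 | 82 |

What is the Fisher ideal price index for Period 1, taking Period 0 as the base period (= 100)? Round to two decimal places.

96.77

Laspeyres component (base-period weights):
ΣP(Period 1)Q(Period 0) = 12.12×122 + 0.32×237 + 0.95×138 + 2.47×244 + 10.76×90 = 1478.64 + 75.84 + 131.1 + 602.68 + 968.4 = 3256.66
ΣP(Period 0)Q(Period 0) = 11.92×122 + 0.25×237 + 1.21×138 + 2.78×244 + 11.25×90 = 1454.24 + 59.25 + 166.98 + 678.32 + 1012.5 = 3371.29
L = 3256.66 / 3371.29 × 100 = 96.5998
Paasche component (current-period weights):
ΣP(Period 1)Q(Period 1) = 12.12×124 + 0.32×263 + 0.95×114 + 2.47×235 + 10.76×82 = 1502.88 + 84.16 + 108.3 + 580.45 + 882.32 = 3158.11
ΣP(Period 0)Q(Period 1) = 11.92×124 + 0.25×263 + 1.21×114 + 2.78×235 + 11.25×82 = 1478.08 + 65.75 + 137.94 + 653.3 + 922.5 = 3257.57
P = 3158.11 / 3257.57 × 100 = 96.9468
Fisher = √(L × P) = √(96.5998 × 96.9468) = 96.7732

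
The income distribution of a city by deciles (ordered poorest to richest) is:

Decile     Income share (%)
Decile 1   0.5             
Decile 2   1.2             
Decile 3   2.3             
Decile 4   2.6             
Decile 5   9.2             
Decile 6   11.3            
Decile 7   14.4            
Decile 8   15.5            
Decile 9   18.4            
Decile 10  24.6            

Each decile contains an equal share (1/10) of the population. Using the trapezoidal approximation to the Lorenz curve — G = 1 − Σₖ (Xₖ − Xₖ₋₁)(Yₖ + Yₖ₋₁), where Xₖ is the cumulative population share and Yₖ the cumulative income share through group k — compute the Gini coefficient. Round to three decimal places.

Cumulative income shares Yₖ: 0.0050, 0.0170, 0.0400, 0.0660, 0.1580, 0.2710, 0.4150, 0.5700, 0.7540, 1.0000
Σ (Xₖ−Xₖ₋₁)(Yₖ+Yₖ₋₁) = (1/10)(0.0050+0.0000) + (1/10)(0.0170+0.0050) + (1/10)(0.0400+0.0170) + (1/10)(0.0660+0.0400) + (1/10)(0.1580+0.0660) + (1/10)(0.2710+0.1580) + (1/10)(0.4150+0.2710) + (1/10)(0.5700+0.4150) + (1/10)(0.7540+0.5700) + (1/10)(1.0000+0.7540)
  = 0.0005 + 0.0022 + 0.0057 + 0.0106 + 0.0224 + 0.0429 + 0.0686 + 0.0985 + 0.1324 + 0.1754 = 0.5592
G = 1 − 0.5592 = 0.4408

0.441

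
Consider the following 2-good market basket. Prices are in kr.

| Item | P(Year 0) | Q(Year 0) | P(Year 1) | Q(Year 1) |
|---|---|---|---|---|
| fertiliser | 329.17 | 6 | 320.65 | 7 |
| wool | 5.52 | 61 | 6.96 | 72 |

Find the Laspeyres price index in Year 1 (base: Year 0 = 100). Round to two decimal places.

101.59

Laspeyres price index uses base-period quantities as weights.
ΣP(Year 1)·Q(Year 0) = 320.65×6 + 6.96×61 = 1923.9 + 424.56 = 2348.46
ΣP(Year 0)·Q(Year 0) = 329.17×6 + 5.52×61 = 1975.02 + 336.72 = 2311.74
Index = 2348.46 / 2311.74 × 100 = 101.5884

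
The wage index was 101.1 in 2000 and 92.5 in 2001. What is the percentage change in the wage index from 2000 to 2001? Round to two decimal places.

-8.51%

Change = (92.5 − 101.1) / 101.1 × 100
       = -8.6 / 101.1 × 100 = -8.5064%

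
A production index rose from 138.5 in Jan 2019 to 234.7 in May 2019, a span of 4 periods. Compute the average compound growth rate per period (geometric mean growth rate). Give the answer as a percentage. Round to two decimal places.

14.09%

Growth factor = (234.7/138.5)^(1/4) = (1.694585)^(1/4) = 1.140948
Growth rate = 1.140948 − 1 = 0.140948 = 14.0948%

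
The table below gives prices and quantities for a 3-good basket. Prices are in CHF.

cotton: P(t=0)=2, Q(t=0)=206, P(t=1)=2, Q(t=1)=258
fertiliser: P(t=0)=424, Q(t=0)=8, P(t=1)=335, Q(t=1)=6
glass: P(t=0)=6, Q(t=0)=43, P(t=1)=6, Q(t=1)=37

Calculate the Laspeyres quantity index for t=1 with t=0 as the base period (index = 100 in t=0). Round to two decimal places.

Laspeyres quantity index uses base-period prices as weights.
ΣP(t=0)·Q(t=1) = 2×258 + 424×6 + 6×37 = 516 + 2544 + 222 = 3282
ΣP(t=0)·Q(t=0) = 2×206 + 424×8 + 6×43 = 412 + 3392 + 258 = 4062
Index = 3282 / 4062 × 100 = 80.7976

80.80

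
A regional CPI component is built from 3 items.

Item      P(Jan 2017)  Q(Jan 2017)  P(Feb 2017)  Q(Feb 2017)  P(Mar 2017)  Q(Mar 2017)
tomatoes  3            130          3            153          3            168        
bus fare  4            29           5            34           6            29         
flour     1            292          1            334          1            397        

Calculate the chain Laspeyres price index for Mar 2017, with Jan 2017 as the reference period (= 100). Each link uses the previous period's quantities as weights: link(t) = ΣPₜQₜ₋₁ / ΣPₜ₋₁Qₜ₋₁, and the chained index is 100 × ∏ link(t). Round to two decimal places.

Link Jan 2017→Feb 2017:
ΣP(Feb 2017)Q(Jan 2017) = 3×130 + 5×29 + 1×292 = 390 + 145 + 292 = 827
ΣP(Jan 2017)Q(Jan 2017) = 3×130 + 4×29 + 1×292 = 390 + 116 + 292 = 798
link = 827/798 = 1.036341
Link Feb 2017→Mar 2017:
ΣP(Mar 2017)Q(Feb 2017) = 3×153 + 6×34 + 1×334 = 459 + 204 + 334 = 997
ΣP(Feb 2017)Q(Feb 2017) = 3×153 + 5×34 + 1×334 = 459 + 170 + 334 = 963
link = 997/963 = 1.035306
Chained index = 100 × 1.036341 × 1.035306 = 107.2930

107.29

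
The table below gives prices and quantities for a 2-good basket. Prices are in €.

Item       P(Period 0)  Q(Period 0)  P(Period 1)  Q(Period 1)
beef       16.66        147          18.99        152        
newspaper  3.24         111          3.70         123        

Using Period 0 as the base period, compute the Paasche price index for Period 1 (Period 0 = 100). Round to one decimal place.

114.0

Paasche price index uses current-period quantities as weights.
ΣP(Period 1)·Q(Period 1) = 18.99×152 + 3.70×123 = 2886.48 + 455.1 = 3341.58
ΣP(Period 0)·Q(Period 1) = 16.66×152 + 3.24×123 = 2532.32 + 398.52 = 2930.84
Index = 3341.58 / 2930.84 × 100 = 114.0144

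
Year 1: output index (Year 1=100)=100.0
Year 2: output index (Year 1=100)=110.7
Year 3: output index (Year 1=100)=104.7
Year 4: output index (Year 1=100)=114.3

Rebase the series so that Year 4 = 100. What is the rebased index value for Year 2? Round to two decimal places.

Rebased(Year 2) = 110.7 / 114.3 × 100 = 96.8504

96.85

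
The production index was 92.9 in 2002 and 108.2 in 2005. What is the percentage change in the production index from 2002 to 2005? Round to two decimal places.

16.47%

Change = (108.2 − 92.9) / 92.9 × 100
       = 15.3 / 92.9 × 100 = 16.4693%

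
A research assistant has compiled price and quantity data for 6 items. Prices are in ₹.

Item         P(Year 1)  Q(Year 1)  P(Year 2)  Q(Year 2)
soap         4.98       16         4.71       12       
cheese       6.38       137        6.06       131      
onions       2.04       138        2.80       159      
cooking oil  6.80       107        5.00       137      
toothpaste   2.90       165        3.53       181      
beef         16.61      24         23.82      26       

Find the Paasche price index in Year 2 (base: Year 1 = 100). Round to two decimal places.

Paasche price index uses current-period quantities as weights.
ΣP(Year 2)·Q(Year 2) = 4.71×12 + 6.06×131 + 2.80×159 + 5.00×137 + 3.53×181 + 23.82×26 = 56.52 + 793.86 + 445.2 + 685 + 638.93 + 619.32 = 3238.83
ΣP(Year 1)·Q(Year 2) = 4.98×12 + 6.38×131 + 2.04×159 + 6.80×137 + 2.90×181 + 16.61×26 = 59.76 + 835.78 + 324.36 + 931.6 + 524.9 + 431.86 = 3108.26
Index = 3238.83 / 3108.26 × 100 = 104.2007

104.20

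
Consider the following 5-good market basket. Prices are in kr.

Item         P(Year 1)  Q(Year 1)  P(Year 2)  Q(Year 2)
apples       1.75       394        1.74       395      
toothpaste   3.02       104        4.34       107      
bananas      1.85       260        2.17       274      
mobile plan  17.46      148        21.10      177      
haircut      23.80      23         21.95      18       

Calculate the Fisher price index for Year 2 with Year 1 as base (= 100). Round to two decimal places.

Laspeyres component (base-period weights):
ΣP(Year 2)Q(Year 1) = 1.74×394 + 4.34×104 + 2.17×260 + 21.10×148 + 21.95×23 = 685.56 + 451.36 + 564.2 + 3122.8 + 504.85 = 5328.77
ΣP(Year 1)Q(Year 1) = 1.75×394 + 3.02×104 + 1.85×260 + 17.46×148 + 23.80×23 = 689.5 + 314.08 + 481 + 2584.08 + 547.4 = 4616.06
L = 5328.77 / 4616.06 × 100 = 115.4398
Paasche component (current-period weights):
ΣP(Year 2)Q(Year 2) = 1.74×395 + 4.34×107 + 2.17×274 + 21.10×177 + 21.95×18 = 687.3 + 464.38 + 594.58 + 3734.7 + 395.1 = 5876.06
ΣP(Year 1)Q(Year 2) = 1.75×395 + 3.02×107 + 1.85×274 + 17.46×177 + 23.80×18 = 691.25 + 323.14 + 506.9 + 3090.42 + 428.4 = 5040.11
P = 5876.06 / 5040.11 × 100 = 116.5859
Fisher = √(L × P) = √(115.4398 × 116.5859) = 116.0115

116.01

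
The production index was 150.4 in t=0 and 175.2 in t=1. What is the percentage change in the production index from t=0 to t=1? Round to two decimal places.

16.49%

Change = (175.2 − 150.4) / 150.4 × 100
       = 24.8 / 150.4 × 100 = 16.4894%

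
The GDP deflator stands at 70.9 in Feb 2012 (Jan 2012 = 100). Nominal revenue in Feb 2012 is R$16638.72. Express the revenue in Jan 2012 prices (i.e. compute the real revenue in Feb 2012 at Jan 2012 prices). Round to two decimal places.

23467.87

Real = Nominal ÷ (Index/100) = 16638.72 ÷ (70.9/100)
     = 16638.72 ÷ 0.709 = 23467.8702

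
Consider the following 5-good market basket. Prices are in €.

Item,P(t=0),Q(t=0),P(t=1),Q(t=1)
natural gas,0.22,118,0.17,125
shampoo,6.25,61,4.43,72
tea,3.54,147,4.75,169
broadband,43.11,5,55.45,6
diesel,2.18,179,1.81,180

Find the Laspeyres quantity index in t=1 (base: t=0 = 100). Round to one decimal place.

Laspeyres quantity index uses base-period prices as weights.
ΣP(t=0)·Q(t=1) = 0.22×125 + 6.25×72 + 3.54×169 + 43.11×6 + 2.18×180 = 27.5 + 450 + 598.26 + 258.66 + 392.4 = 1726.82
ΣP(t=0)·Q(t=0) = 0.22×118 + 6.25×61 + 3.54×147 + 43.11×5 + 2.18×179 = 25.96 + 381.25 + 520.38 + 215.55 + 390.22 = 1533.36
Index = 1726.82 / 1533.36 × 100 = 112.6167

112.6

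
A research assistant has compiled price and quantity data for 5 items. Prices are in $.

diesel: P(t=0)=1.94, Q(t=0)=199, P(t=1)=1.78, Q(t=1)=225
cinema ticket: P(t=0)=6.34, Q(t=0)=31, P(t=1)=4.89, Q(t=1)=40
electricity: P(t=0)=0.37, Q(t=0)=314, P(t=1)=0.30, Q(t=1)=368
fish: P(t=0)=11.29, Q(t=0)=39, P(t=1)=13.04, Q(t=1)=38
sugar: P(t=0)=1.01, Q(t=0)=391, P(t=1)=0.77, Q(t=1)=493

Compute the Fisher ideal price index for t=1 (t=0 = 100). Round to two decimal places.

Laspeyres component (base-period weights):
ΣP(t=1)Q(t=0) = 1.78×199 + 4.89×31 + 0.30×314 + 13.04×39 + 0.77×391 = 354.22 + 151.59 + 94.2 + 508.56 + 301.07 = 1409.64
ΣP(t=0)Q(t=0) = 1.94×199 + 6.34×31 + 0.37×314 + 11.29×39 + 1.01×391 = 386.06 + 196.54 + 116.18 + 440.31 + 394.91 = 1534
L = 1409.64 / 1534 × 100 = 91.8931
Paasche component (current-period weights):
ΣP(t=1)Q(t=1) = 1.78×225 + 4.89×40 + 0.30×368 + 13.04×38 + 0.77×493 = 400.5 + 195.6 + 110.4 + 495.52 + 379.61 = 1581.63
ΣP(t=0)Q(t=1) = 1.94×225 + 6.34×40 + 0.37×368 + 11.29×38 + 1.01×493 = 436.5 + 253.6 + 136.16 + 429.02 + 497.93 = 1753.21
P = 1581.63 / 1753.21 × 100 = 90.2134
Fisher = √(L × P) = √(91.8931 × 90.2134) = 91.0494

91.05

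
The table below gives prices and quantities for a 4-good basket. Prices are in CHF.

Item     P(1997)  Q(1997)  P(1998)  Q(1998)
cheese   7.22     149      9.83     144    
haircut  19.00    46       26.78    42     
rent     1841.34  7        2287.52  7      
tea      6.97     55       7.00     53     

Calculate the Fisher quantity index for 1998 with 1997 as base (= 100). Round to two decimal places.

99.14

Laspeyres component (base-period weights):
ΣP(1997)Q(1998) = 7.22×144 + 19.00×42 + 1841.34×7 + 6.97×53 = 1039.68 + 798 + 12889.38 + 369.41 = 15096.47
ΣP(1997)Q(1997) = 7.22×149 + 19.00×46 + 1841.34×7 + 6.97×55 = 1075.78 + 874 + 12889.38 + 383.35 = 15222.51
L = 15096.47 / 15222.51 × 100 = 99.1720
Paasche component (current-period weights):
ΣP(1998)Q(1998) = 9.83×144 + 26.78×42 + 2287.52×7 + 7.00×53 = 1415.52 + 1124.76 + 16012.64 + 371 = 18923.92
ΣP(1998)Q(1997) = 9.83×149 + 26.78×46 + 2287.52×7 + 7.00×55 = 1464.67 + 1231.88 + 16012.64 + 385 = 19094.19
P = 18923.92 / 19094.19 × 100 = 99.1083
Fisher = √(L × P) = √(99.1720 × 99.1083) = 99.1401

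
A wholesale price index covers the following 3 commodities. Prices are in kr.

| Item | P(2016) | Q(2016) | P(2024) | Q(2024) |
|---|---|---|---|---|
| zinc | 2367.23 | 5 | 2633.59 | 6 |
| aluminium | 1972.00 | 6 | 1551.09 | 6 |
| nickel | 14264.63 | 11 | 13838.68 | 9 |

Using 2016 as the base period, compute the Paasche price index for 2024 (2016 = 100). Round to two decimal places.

Paasche price index uses current-period quantities as weights.
ΣP(2024)·Q(2024) = 2633.59×6 + 1551.09×6 + 13838.68×9 = 15801.54 + 9306.54 + 124548.12 = 149656.2
ΣP(2016)·Q(2024) = 2367.23×6 + 1972.00×6 + 14264.63×9 = 14203.38 + 11832 + 128381.67 = 154417.05
Index = 149656.2 / 154417.05 × 100 = 96.9169

96.92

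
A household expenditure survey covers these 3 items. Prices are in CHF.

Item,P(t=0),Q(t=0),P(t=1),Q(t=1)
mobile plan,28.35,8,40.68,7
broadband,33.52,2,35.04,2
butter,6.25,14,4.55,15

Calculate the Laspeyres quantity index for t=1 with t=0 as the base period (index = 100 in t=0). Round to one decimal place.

94.2

Laspeyres quantity index uses base-period prices as weights.
ΣP(t=0)·Q(t=1) = 28.35×7 + 33.52×2 + 6.25×15 = 198.45 + 67.04 + 93.75 = 359.24
ΣP(t=0)·Q(t=0) = 28.35×8 + 33.52×2 + 6.25×14 = 226.8 + 67.04 + 87.5 = 381.34
Index = 359.24 / 381.34 × 100 = 94.2046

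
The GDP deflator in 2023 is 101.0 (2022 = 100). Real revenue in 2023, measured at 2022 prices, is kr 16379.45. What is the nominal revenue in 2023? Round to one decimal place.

16543.2

Nominal = Real × (Index/100) = 16379.45 × (101.0/100)
        = 16379.45 × 1.010 = 16543.2445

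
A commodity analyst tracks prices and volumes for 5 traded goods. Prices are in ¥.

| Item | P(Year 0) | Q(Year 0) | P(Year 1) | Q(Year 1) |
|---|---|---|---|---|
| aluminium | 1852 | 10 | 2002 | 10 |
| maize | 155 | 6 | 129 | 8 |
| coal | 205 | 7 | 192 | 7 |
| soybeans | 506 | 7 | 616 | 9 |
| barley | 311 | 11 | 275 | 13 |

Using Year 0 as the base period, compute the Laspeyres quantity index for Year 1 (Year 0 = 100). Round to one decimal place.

107.0

Laspeyres quantity index uses base-period prices as weights.
ΣP(Year 0)·Q(Year 1) = 1852×10 + 155×8 + 205×7 + 506×9 + 311×13 = 18520 + 1240 + 1435 + 4554 + 4043 = 29792
ΣP(Year 0)·Q(Year 0) = 1852×10 + 155×6 + 205×7 + 506×7 + 311×11 = 18520 + 930 + 1435 + 3542 + 3421 = 27848
Index = 29792 / 27848 × 100 = 106.9808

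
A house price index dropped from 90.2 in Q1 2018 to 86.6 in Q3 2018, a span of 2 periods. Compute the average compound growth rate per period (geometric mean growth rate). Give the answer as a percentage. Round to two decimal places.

-2.02%

Growth factor = (86.6/90.2)^(1/2) = (0.960089)^(1/2) = 0.979841
Growth rate = 0.979841 − 1 = -0.020159 = -2.0159%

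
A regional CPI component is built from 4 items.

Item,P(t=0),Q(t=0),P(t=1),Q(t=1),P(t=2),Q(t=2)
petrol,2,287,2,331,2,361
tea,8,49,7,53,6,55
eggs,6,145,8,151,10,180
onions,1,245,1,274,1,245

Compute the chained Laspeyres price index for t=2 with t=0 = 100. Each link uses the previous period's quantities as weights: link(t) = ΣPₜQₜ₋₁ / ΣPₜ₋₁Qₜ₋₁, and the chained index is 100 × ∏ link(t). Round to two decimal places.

Link t=0→t=1:
ΣP(t=1)Q(t=0) = 2×287 + 7×49 + 8×145 + 1×245 = 574 + 343 + 1160 + 245 = 2322
ΣP(t=0)Q(t=0) = 2×287 + 8×49 + 6×145 + 1×245 = 574 + 392 + 870 + 245 = 2081
link = 2322/2081 = 1.115810
Link t=1→t=2:
ΣP(t=2)Q(t=1) = 2×331 + 6×53 + 10×151 + 1×274 = 662 + 318 + 1510 + 274 = 2764
ΣP(t=1)Q(t=1) = 2×331 + 7×53 + 8×151 + 1×274 = 662 + 371 + 1208 + 274 = 2515
link = 2764/2515 = 1.099006
Chained index = 100 × 1.115810 × 1.099006 = 122.6282

122.63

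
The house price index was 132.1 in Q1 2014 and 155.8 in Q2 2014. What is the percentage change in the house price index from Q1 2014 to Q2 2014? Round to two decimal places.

17.94%

Change = (155.8 − 132.1) / 132.1 × 100
       = 23.7 / 132.1 × 100 = 17.9410%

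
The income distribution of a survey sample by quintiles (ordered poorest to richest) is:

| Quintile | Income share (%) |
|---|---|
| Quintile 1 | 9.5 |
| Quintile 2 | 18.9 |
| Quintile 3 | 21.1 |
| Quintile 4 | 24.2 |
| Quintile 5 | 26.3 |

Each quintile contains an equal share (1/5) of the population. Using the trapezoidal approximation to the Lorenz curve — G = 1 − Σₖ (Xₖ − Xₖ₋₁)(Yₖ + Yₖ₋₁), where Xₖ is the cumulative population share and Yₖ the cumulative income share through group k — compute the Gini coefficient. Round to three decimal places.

0.156

Cumulative income shares Yₖ: 0.0950, 0.2840, 0.4950, 0.7370, 1.0000
Σ (Xₖ−Xₖ₋₁)(Yₖ+Yₖ₋₁) = (1/5)(0.0950+0.0000) + (1/5)(0.2840+0.0950) + (1/5)(0.4950+0.2840) + (1/5)(0.7370+0.4950) + (1/5)(1.0000+0.7370)
  = 0.0190 + 0.0758 + 0.1558 + 0.2464 + 0.3474 = 0.8444
G = 1 − 0.8444 = 0.1556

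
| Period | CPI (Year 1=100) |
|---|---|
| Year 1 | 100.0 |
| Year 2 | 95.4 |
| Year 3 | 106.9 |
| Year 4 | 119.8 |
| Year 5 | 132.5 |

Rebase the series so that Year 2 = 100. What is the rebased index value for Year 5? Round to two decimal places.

Rebased(Year 5) = 132.5 / 95.4 × 100 = 138.8889

138.89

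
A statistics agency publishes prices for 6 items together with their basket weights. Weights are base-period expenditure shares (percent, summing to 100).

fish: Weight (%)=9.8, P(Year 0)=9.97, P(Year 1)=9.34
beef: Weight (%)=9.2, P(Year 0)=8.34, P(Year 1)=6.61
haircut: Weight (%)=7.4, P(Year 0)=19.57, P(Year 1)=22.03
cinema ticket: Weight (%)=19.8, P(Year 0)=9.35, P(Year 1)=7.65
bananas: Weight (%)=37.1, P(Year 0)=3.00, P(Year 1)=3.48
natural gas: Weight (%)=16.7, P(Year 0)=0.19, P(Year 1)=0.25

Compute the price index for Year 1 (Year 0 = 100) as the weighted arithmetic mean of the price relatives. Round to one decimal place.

106.0

fish: 9.8 × (9.34/9.97) = 9.8 × 0.936810 = 9.1807
beef: 9.2 × (6.61/8.34) = 9.2 × 0.792566 = 7.2916
haircut: 7.4 × (22.03/19.57) = 7.4 × 1.125703 = 8.3302
cinema ticket: 19.8 × (7.65/9.35) = 19.8 × 0.818182 = 16.2000
bananas: 37.1 × (3.48/3.00) = 37.1 × 1.160000 = 43.0360
natural gas: 16.7 × (0.25/0.19) = 16.7 × 1.315789 = 21.9737
Index = Σ wᵢ·(p₁ᵢ/p₀ᵢ) = 9.1807 + 7.2916 + 8.3302 + 16.2000 + 43.0360 + 21.9737 = 106.0122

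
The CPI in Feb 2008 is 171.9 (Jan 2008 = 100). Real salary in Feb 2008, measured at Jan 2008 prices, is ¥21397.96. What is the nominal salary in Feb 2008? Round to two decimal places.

36783.09

Nominal = Real × (Index/100) = 21397.96 × (171.9/100)
        = 21397.96 × 1.719 = 36783.0932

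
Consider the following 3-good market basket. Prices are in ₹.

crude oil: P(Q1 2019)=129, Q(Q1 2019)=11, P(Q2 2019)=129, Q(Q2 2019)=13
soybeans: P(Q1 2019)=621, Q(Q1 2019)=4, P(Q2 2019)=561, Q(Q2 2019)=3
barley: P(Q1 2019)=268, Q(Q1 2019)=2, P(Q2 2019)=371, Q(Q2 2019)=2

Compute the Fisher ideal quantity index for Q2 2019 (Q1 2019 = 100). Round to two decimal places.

Laspeyres component (base-period weights):
ΣP(Q1 2019)Q(Q2 2019) = 129×13 + 621×3 + 268×2 = 1677 + 1863 + 536 = 4076
ΣP(Q1 2019)Q(Q1 2019) = 129×11 + 621×4 + 268×2 = 1419 + 2484 + 536 = 4439
L = 4076 / 4439 × 100 = 91.8225
Paasche component (current-period weights):
ΣP(Q2 2019)Q(Q2 2019) = 129×13 + 561×3 + 371×2 = 1677 + 1683 + 742 = 4102
ΣP(Q2 2019)Q(Q1 2019) = 129×11 + 561×4 + 371×2 = 1419 + 2244 + 742 = 4405
P = 4102 / 4405 × 100 = 93.1215
Fisher = √(L × P) = √(91.8225 × 93.1215) = 92.4697

92.47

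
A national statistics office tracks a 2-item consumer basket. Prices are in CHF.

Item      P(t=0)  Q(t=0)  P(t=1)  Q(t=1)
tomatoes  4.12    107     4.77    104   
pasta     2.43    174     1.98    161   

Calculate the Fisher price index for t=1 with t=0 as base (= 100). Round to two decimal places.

Laspeyres component (base-period weights):
ΣP(t=1)Q(t=0) = 4.77×107 + 1.98×174 = 510.39 + 344.52 = 854.91
ΣP(t=0)Q(t=0) = 4.12×107 + 2.43×174 = 440.84 + 422.82 = 863.66
L = 854.91 / 863.66 × 100 = 98.9869
Paasche component (current-period weights):
ΣP(t=1)Q(t=1) = 4.77×104 + 1.98×161 = 496.08 + 318.78 = 814.86
ΣP(t=0)Q(t=1) = 4.12×104 + 2.43×161 = 428.48 + 391.23 = 819.71
P = 814.86 / 819.71 × 100 = 99.4083
Fisher = √(L × P) = √(98.9869 × 99.4083) = 99.1974

99.20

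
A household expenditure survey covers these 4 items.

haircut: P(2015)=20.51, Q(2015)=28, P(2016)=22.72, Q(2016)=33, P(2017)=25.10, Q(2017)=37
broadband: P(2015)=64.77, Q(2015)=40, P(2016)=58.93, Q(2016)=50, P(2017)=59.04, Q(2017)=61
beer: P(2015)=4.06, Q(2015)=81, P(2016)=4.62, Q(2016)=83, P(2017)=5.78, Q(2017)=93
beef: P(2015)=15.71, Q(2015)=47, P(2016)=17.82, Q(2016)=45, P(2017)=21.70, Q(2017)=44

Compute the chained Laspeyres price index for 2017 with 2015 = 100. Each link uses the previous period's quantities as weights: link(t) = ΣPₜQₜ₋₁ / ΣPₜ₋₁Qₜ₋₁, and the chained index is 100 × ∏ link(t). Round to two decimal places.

Link 2015→2016:
ΣP(2016)Q(2015) = 22.72×28 + 58.93×40 + 4.62×81 + 17.82×47 = 636.16 + 2357.2 + 374.22 + 837.54 = 4205.12
ΣP(2015)Q(2015) = 20.51×28 + 64.77×40 + 4.06×81 + 15.71×47 = 574.28 + 2590.8 + 328.86 + 738.37 = 4232.31
link = 4205.12/4232.31 = 0.993576
Link 2016→2017:
ΣP(2017)Q(2016) = 25.10×33 + 59.04×50 + 5.78×83 + 21.70×45 = 828.3 + 2952 + 479.74 + 976.5 = 5236.54
ΣP(2016)Q(2016) = 22.72×33 + 58.93×50 + 4.62×83 + 17.82×45 = 749.76 + 2946.5 + 383.46 + 801.9 = 4881.62
link = 5236.54/4881.62 = 1.072705
Chained index = 100 × 0.993576 × 1.072705 = 106.5814

106.58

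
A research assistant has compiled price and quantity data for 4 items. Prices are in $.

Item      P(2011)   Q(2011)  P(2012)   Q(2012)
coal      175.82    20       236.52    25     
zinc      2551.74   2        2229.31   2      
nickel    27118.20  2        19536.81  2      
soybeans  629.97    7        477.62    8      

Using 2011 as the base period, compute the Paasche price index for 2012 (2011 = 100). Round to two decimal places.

Paasche price index uses current-period quantities as weights.
ΣP(2012)·Q(2012) = 236.52×25 + 2229.31×2 + 19536.81×2 + 477.62×8 = 5913 + 4458.62 + 39073.62 + 3820.96 = 53266.2
ΣP(2011)·Q(2012) = 175.82×25 + 2551.74×2 + 27118.20×2 + 629.97×8 = 4395.5 + 5103.48 + 54236.4 + 5039.76 = 68775.14
Index = 53266.2 / 68775.14 × 100 = 77.4498

77.45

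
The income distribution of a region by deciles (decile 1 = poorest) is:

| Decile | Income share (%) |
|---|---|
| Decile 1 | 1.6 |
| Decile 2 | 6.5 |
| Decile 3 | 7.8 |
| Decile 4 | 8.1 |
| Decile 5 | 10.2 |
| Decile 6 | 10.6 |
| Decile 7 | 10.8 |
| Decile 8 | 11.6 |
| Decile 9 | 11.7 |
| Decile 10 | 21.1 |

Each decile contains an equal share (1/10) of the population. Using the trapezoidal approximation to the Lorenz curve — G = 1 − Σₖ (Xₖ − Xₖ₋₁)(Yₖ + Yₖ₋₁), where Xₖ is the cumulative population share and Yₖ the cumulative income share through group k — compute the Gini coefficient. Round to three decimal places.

Cumulative income shares Yₖ: 0.0160, 0.0810, 0.1590, 0.2400, 0.3420, 0.4480, 0.5560, 0.6720, 0.7890, 1.0000
Σ (Xₖ−Xₖ₋₁)(Yₖ+Yₖ₋₁) = (1/10)(0.0160+0.0000) + (1/10)(0.0810+0.0160) + (1/10)(0.1590+0.0810) + (1/10)(0.2400+0.1590) + (1/10)(0.3420+0.2400) + (1/10)(0.4480+0.3420) + (1/10)(0.5560+0.4480) + (1/10)(0.6720+0.5560) + (1/10)(0.7890+0.6720) + (1/10)(1.0000+0.7890)
  = 0.0016 + 0.0097 + 0.0240 + 0.0399 + 0.0582 + 0.0790 + 0.1004 + 0.1228 + 0.1461 + 0.1789 = 0.7606
G = 1 − 0.7606 = 0.2394

0.239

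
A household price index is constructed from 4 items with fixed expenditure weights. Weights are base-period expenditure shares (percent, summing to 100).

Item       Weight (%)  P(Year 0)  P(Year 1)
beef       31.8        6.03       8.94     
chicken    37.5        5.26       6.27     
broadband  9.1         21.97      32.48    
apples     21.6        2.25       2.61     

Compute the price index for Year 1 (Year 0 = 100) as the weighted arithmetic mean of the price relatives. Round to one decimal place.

beef: 31.8 × (8.94/6.03) = 31.8 × 1.482587 = 47.1463
chicken: 37.5 × (6.27/5.26) = 37.5 × 1.192015 = 44.7006
broadband: 9.1 × (32.48/21.97) = 9.1 × 1.478380 = 13.4533
apples: 21.6 × (2.61/2.25) = 21.6 × 1.160000 = 25.0560
Index = Σ wᵢ·(p₁ᵢ/p₀ᵢ) = 47.1463 + 44.7006 + 13.4533 + 25.0560 = 130.3561

130.4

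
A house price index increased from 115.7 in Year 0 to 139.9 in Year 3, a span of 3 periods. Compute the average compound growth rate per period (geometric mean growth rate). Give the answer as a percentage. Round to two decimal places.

6.54%

Growth factor = (139.9/115.7)^(1/3) = (1.209162)^(1/3) = 1.065356
Growth rate = 1.065356 − 1 = 0.065356 = 6.5356%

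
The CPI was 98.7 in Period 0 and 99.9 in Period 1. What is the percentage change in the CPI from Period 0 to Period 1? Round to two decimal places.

1.22%

Change = (99.9 − 98.7) / 98.7 × 100
       = 1.2 / 98.7 × 100 = 1.2158%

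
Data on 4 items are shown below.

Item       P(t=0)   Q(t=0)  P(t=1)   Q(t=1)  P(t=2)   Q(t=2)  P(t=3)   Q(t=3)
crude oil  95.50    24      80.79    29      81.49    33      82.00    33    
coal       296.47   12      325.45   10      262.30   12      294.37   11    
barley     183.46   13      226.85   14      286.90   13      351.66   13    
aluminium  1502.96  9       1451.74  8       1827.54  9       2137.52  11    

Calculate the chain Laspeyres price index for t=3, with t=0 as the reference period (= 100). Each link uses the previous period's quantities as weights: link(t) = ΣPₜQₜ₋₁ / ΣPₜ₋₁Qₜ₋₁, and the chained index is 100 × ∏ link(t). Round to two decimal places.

134.44

Link t=0→t=1:
ΣP(t=1)Q(t=0) = 80.79×24 + 325.45×12 + 226.85×13 + 1451.74×9 = 1938.96 + 3905.4 + 2949.05 + 13065.66 = 21859.07
ΣP(t=0)Q(t=0) = 95.50×24 + 296.47×12 + 183.46×13 + 1502.96×9 = 2292 + 3557.64 + 2384.98 + 13526.64 = 21761.26
link = 21859.07/21761.26 = 1.004495
Link t=1→t=2:
ΣP(t=2)Q(t=1) = 81.49×29 + 262.30×10 + 286.90×14 + 1827.54×8 = 2363.21 + 2623 + 4016.6 + 14620.32 = 23623.13
ΣP(t=1)Q(t=1) = 80.79×29 + 325.45×10 + 226.85×14 + 1451.74×8 = 2342.91 + 3254.5 + 3175.9 + 11613.92 = 20387.23
link = 23623.13/20387.23 = 1.158722
Link t=2→t=3:
ΣP(t=3)Q(t=2) = 82.00×33 + 294.37×12 + 351.66×13 + 2137.52×9 = 2706 + 3532.44 + 4571.58 + 19237.68 = 30047.7
ΣP(t=2)Q(t=2) = 81.49×33 + 262.30×12 + 286.90×13 + 1827.54×9 = 2689.17 + 3147.6 + 3729.7 + 16447.86 = 26014.33
link = 30047.7/26014.33 = 1.155044
Chained index = 100 × 1.004495 × 1.158722 × 1.155044 = 134.4391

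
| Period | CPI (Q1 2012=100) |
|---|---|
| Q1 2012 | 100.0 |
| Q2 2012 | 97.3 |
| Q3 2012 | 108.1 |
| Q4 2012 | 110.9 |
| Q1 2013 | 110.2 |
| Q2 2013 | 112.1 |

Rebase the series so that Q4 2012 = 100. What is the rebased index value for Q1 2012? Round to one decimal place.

Rebased(Q1 2012) = 100.0 / 110.9 × 100 = 90.1713

90.2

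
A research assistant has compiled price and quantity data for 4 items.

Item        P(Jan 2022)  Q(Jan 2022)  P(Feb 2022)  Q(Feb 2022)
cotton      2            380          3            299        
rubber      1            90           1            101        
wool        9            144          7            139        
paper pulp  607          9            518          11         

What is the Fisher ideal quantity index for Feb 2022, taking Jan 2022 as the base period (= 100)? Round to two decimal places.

112.26

Laspeyres component (base-period weights):
ΣP(Jan 2022)Q(Feb 2022) = 2×299 + 1×101 + 9×139 + 607×11 = 598 + 101 + 1251 + 6677 = 8627
ΣP(Jan 2022)Q(Jan 2022) = 2×380 + 1×90 + 9×144 + 607×9 = 760 + 90 + 1296 + 5463 = 7609
L = 8627 / 7609 × 100 = 113.3789
Paasche component (current-period weights):
ΣP(Feb 2022)Q(Feb 2022) = 3×299 + 1×101 + 7×139 + 518×11 = 897 + 101 + 973 + 5698 = 7669
ΣP(Feb 2022)Q(Jan 2022) = 3×380 + 1×90 + 7×144 + 518×9 = 1140 + 90 + 1008 + 4662 = 6900
P = 7669 / 6900 × 100 = 111.1449
Fisher = √(L × P) = √(113.3789 × 111.1449) = 112.2564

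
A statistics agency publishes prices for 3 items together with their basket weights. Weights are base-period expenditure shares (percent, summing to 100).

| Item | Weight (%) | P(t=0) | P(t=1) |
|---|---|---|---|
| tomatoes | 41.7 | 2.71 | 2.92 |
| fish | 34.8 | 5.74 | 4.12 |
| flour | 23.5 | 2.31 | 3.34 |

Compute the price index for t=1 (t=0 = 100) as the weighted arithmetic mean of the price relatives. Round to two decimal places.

103.89

tomatoes: 41.7 × (2.92/2.71) = 41.7 × 1.077491 = 44.9314
fish: 34.8 × (4.12/5.74) = 34.8 × 0.717770 = 24.9784
flour: 23.5 × (3.34/2.31) = 23.5 × 1.445887 = 33.9784
Index = Σ wᵢ·(p₁ᵢ/p₀ᵢ) = 44.9314 + 24.9784 + 33.9784 = 103.8881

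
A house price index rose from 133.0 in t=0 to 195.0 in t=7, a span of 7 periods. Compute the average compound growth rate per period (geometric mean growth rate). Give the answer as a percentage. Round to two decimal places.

Growth factor = (195.0/133.0)^(1/7) = (1.466165)^(1/7) = 1.056186
Growth rate = 1.056186 − 1 = 0.056186 = 5.6186%

5.62%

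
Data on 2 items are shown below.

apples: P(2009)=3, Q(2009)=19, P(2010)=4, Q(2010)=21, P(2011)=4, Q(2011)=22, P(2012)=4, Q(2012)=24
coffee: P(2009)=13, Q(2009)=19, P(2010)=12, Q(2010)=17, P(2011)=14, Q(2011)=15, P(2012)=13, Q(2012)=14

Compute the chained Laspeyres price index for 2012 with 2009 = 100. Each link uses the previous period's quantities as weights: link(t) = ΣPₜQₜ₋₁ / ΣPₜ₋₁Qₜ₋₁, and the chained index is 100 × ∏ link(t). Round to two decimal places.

106.18

Link 2009→2010:
ΣP(2010)Q(2009) = 4×19 + 12×19 = 76 + 228 = 304
ΣP(2009)Q(2009) = 3×19 + 13×19 = 57 + 247 = 304
link = 304/304 = 1.000000
Link 2010→2011:
ΣP(2011)Q(2010) = 4×21 + 14×17 = 84 + 238 = 322
ΣP(2010)Q(2010) = 4×21 + 12×17 = 84 + 204 = 288
link = 322/288 = 1.118056
Link 2011→2012:
ΣP(2012)Q(2011) = 4×22 + 13×15 = 88 + 195 = 283
ΣP(2011)Q(2011) = 4×22 + 14×15 = 88 + 210 = 298
link = 283/298 = 0.949664
Chained index = 100 × 1.000000 × 1.118056 × 0.949664 = 106.1778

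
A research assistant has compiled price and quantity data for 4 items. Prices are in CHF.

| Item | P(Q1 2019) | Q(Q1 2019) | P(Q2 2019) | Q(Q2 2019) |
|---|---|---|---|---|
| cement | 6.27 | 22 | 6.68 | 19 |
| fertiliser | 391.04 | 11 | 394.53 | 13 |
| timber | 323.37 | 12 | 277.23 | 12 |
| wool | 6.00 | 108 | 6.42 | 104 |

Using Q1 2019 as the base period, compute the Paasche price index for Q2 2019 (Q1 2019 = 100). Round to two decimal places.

Paasche price index uses current-period quantities as weights.
ΣP(Q2 2019)·Q(Q2 2019) = 6.68×19 + 394.53×13 + 277.23×12 + 6.42×104 = 126.92 + 5128.89 + 3326.76 + 667.68 = 9250.25
ΣP(Q1 2019)·Q(Q2 2019) = 6.27×19 + 391.04×13 + 323.37×12 + 6.00×104 = 119.13 + 5083.52 + 3880.44 + 624 = 9707.09
Index = 9250.25 / 9707.09 × 100 = 95.2937

95.29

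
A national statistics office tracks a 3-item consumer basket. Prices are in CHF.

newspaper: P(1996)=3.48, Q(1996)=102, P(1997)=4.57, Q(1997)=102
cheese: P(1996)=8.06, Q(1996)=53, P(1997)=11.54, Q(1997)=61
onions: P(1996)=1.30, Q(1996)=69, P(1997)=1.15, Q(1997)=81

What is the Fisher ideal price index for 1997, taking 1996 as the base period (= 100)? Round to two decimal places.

132.71

Laspeyres component (base-period weights):
ΣP(1997)Q(1996) = 4.57×102 + 11.54×53 + 1.15×69 = 466.14 + 611.62 + 79.35 = 1157.11
ΣP(1996)Q(1996) = 3.48×102 + 8.06×53 + 1.30×69 = 354.96 + 427.18 + 89.7 = 871.84
L = 1157.11 / 871.84 × 100 = 132.7205
Paasche component (current-period weights):
ΣP(1997)Q(1997) = 4.57×102 + 11.54×61 + 1.15×81 = 466.14 + 703.94 + 93.15 = 1263.23
ΣP(1996)Q(1997) = 3.48×102 + 8.06×61 + 1.30×81 = 354.96 + 491.66 + 105.3 = 951.92
P = 1263.23 / 951.92 × 100 = 132.7034
Fisher = √(L × P) = √(132.7205 × 132.7034) = 132.7119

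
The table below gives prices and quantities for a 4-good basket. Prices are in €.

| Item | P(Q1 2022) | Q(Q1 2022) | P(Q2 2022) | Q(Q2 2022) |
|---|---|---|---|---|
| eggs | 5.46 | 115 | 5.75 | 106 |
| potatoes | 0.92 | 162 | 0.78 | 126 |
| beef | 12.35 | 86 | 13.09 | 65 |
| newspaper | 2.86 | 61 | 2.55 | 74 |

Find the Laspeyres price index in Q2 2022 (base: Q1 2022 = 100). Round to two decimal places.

102.75

Laspeyres price index uses base-period quantities as weights.
ΣP(Q2 2022)·Q(Q1 2022) = 5.75×115 + 0.78×162 + 13.09×86 + 2.55×61 = 661.25 + 126.36 + 1125.74 + 155.55 = 2068.9
ΣP(Q1 2022)·Q(Q1 2022) = 5.46×115 + 0.92×162 + 12.35×86 + 2.86×61 = 627.9 + 149.04 + 1062.1 + 174.46 = 2013.5
Index = 2068.9 / 2013.5 × 100 = 102.7514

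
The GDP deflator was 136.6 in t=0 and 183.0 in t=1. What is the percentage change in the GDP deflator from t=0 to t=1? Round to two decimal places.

33.97%

Change = (183.0 − 136.6) / 136.6 × 100
       = 46.4 / 136.6 × 100 = 33.9678%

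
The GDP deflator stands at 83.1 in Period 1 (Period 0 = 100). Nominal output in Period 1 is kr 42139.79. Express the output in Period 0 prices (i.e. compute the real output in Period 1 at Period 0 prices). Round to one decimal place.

Real = Nominal ÷ (Index/100) = 42139.79 ÷ (83.1/100)
     = 42139.79 ÷ 0.831 = 50709.7353

50709.7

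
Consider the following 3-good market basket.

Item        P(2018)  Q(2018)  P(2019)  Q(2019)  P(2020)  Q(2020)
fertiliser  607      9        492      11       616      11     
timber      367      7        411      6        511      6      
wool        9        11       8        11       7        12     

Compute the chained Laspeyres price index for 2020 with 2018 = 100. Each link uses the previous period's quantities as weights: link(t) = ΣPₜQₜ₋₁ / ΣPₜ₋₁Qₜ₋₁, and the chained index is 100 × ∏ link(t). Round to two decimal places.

113.22

Link 2018→2019:
ΣP(2019)Q(2018) = 492×9 + 411×7 + 8×11 = 4428 + 2877 + 88 = 7393
ΣP(2018)Q(2018) = 607×9 + 367×7 + 9×11 = 5463 + 2569 + 99 = 8131
link = 7393/8131 = 0.909236
Link 2019→2020:
ΣP(2020)Q(2019) = 616×11 + 511×6 + 7×11 = 6776 + 3066 + 77 = 9919
ΣP(2019)Q(2019) = 492×11 + 411×6 + 8×11 = 5412 + 2466 + 88 = 7966
link = 9919/7966 = 1.245167
Chained index = 100 × 0.909236 × 1.245167 = 113.2151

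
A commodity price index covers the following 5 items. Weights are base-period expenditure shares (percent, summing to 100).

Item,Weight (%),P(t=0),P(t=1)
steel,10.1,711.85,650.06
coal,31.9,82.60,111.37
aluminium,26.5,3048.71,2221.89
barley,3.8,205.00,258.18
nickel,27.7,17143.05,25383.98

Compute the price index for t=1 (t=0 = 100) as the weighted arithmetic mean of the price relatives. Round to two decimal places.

117.35

steel: 10.1 × (650.06/711.85) = 10.1 × 0.913198 = 9.2233
coal: 31.9 × (111.37/82.60) = 31.9 × 1.348305 = 43.0109
aluminium: 26.5 × (2221.89/3048.71) = 26.5 × 0.728797 = 19.3131
barley: 3.8 × (258.18/205.00) = 3.8 × 1.259415 = 4.7858
nickel: 27.7 × (25383.98/17143.05) = 27.7 × 1.480716 = 41.0158
Index = Σ wᵢ·(p₁ᵢ/p₀ᵢ) = 9.2233 + 43.0109 + 19.3131 + 4.7858 + 41.0158 = 117.3489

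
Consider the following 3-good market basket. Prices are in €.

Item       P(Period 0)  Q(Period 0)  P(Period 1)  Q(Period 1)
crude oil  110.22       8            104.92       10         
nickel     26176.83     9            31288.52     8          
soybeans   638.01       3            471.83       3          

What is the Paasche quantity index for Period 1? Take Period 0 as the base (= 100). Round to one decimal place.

89.1

Paasche quantity index uses current-period prices as weights.
ΣP(Period 1)·Q(Period 1) = 104.92×10 + 31288.52×8 + 471.83×3 = 1049.2 + 250308.16 + 1415.49 = 252772.85
ΣP(Period 1)·Q(Period 0) = 104.92×8 + 31288.52×9 + 471.83×3 = 839.36 + 281596.68 + 1415.49 = 283851.53
Index = 252772.85 / 283851.53 × 100 = 89.0511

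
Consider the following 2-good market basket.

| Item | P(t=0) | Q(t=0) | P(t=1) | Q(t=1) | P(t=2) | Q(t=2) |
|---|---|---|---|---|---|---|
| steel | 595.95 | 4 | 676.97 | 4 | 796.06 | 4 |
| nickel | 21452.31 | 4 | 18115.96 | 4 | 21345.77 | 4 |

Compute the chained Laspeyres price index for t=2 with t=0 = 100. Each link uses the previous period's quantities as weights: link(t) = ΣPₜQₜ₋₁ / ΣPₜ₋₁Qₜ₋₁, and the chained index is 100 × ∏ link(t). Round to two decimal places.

Link t=0→t=1:
ΣP(t=1)Q(t=0) = 676.97×4 + 18115.96×4 = 2707.88 + 72463.84 = 75171.72
ΣP(t=0)Q(t=0) = 595.95×4 + 21452.31×4 = 2383.8 + 85809.24 = 88193.04
link = 75171.72/88193.04 = 0.852354
Link t=1→t=2:
ΣP(t=2)Q(t=1) = 796.06×4 + 21345.77×4 = 3184.24 + 85383.08 = 88567.32
ΣP(t=1)Q(t=1) = 676.97×4 + 18115.96×4 = 2707.88 + 72463.84 = 75171.72
link = 88567.32/75171.72 = 1.178200
Chained index = 100 × 0.852354 × 1.178200 = 100.4244

100.42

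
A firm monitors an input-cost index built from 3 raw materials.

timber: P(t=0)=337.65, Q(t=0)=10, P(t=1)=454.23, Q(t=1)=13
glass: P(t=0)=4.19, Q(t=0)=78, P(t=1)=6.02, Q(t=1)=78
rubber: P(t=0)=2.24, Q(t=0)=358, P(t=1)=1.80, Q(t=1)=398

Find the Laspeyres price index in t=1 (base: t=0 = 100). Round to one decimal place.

Laspeyres price index uses base-period quantities as weights.
ΣP(t=1)·Q(t=0) = 454.23×10 + 6.02×78 + 1.80×358 = 4542.3 + 469.56 + 644.4 = 5656.26
ΣP(t=0)·Q(t=0) = 337.65×10 + 4.19×78 + 2.24×358 = 3376.5 + 326.82 + 801.92 = 4505.24
Index = 5656.26 / 4505.24 × 100 = 125.5485

125.5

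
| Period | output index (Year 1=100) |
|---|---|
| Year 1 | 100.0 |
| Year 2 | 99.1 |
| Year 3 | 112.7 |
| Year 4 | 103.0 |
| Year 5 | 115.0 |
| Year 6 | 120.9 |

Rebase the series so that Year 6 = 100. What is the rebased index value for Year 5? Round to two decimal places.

Rebased(Year 5) = 115.0 / 120.9 × 100 = 95.1199

95.12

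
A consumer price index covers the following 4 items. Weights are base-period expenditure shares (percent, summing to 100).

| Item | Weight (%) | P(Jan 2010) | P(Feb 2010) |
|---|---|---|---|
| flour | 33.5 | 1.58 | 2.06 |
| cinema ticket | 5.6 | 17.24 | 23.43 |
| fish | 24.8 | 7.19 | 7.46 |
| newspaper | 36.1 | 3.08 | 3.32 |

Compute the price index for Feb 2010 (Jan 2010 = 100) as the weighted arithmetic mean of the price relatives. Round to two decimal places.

115.93

flour: 33.5 × (2.06/1.58) = 33.5 × 1.303797 = 43.6772
cinema ticket: 5.6 × (23.43/17.24) = 5.6 × 1.359049 = 7.6107
fish: 24.8 × (7.46/7.19) = 24.8 × 1.037552 = 25.7313
newspaper: 36.1 × (3.32/3.08) = 36.1 × 1.077922 = 38.9130
Index = Σ wᵢ·(p₁ᵢ/p₀ᵢ) = 43.6772 + 7.6107 + 25.7313 + 38.9130 = 115.9322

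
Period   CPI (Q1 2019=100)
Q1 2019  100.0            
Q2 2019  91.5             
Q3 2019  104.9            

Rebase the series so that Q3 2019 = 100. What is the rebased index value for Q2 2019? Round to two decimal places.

87.23

Rebased(Q2 2019) = 91.5 / 104.9 × 100 = 87.2259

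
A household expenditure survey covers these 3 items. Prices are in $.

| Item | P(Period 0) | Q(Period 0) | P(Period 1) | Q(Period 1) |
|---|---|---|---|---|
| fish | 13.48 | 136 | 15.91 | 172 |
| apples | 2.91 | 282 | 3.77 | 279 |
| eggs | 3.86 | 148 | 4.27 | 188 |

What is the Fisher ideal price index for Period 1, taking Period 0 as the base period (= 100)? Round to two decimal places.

Laspeyres component (base-period weights):
ΣP(Period 1)Q(Period 0) = 15.91×136 + 3.77×282 + 4.27×148 = 2163.76 + 1063.14 + 631.96 = 3858.86
ΣP(Period 0)Q(Period 0) = 13.48×136 + 2.91×282 + 3.86×148 = 1833.28 + 820.62 + 571.28 = 3225.18
L = 3858.86 / 3225.18 × 100 = 119.6479
Paasche component (current-period weights):
ΣP(Period 1)Q(Period 1) = 15.91×172 + 3.77×279 + 4.27×188 = 2736.52 + 1051.83 + 802.76 = 4591.11
ΣP(Period 0)Q(Period 1) = 13.48×172 + 2.91×279 + 3.86×188 = 2318.56 + 811.89 + 725.68 = 3856.13
P = 4591.11 / 3856.13 × 100 = 119.0600
Fisher = √(L × P) = √(119.6479 × 119.0600) = 119.3536

119.35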